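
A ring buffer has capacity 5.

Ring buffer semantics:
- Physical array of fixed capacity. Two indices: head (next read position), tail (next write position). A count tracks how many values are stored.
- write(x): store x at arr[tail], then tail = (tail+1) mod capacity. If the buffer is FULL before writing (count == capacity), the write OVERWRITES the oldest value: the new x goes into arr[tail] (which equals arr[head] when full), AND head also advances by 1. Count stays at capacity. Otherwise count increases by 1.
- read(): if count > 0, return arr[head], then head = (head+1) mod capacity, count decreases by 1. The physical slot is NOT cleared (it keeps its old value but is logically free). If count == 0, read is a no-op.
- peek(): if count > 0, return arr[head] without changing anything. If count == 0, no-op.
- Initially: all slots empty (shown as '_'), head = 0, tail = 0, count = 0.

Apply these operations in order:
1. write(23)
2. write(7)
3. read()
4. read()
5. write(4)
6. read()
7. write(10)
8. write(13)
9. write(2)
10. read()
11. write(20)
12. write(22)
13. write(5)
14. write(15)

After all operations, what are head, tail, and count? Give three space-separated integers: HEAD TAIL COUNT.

After op 1 (write(23)): arr=[23 _ _ _ _] head=0 tail=1 count=1
After op 2 (write(7)): arr=[23 7 _ _ _] head=0 tail=2 count=2
After op 3 (read()): arr=[23 7 _ _ _] head=1 tail=2 count=1
After op 4 (read()): arr=[23 7 _ _ _] head=2 tail=2 count=0
After op 5 (write(4)): arr=[23 7 4 _ _] head=2 tail=3 count=1
After op 6 (read()): arr=[23 7 4 _ _] head=3 tail=3 count=0
After op 7 (write(10)): arr=[23 7 4 10 _] head=3 tail=4 count=1
After op 8 (write(13)): arr=[23 7 4 10 13] head=3 tail=0 count=2
After op 9 (write(2)): arr=[2 7 4 10 13] head=3 tail=1 count=3
After op 10 (read()): arr=[2 7 4 10 13] head=4 tail=1 count=2
After op 11 (write(20)): arr=[2 20 4 10 13] head=4 tail=2 count=3
After op 12 (write(22)): arr=[2 20 22 10 13] head=4 tail=3 count=4
After op 13 (write(5)): arr=[2 20 22 5 13] head=4 tail=4 count=5
After op 14 (write(15)): arr=[2 20 22 5 15] head=0 tail=0 count=5

Answer: 0 0 5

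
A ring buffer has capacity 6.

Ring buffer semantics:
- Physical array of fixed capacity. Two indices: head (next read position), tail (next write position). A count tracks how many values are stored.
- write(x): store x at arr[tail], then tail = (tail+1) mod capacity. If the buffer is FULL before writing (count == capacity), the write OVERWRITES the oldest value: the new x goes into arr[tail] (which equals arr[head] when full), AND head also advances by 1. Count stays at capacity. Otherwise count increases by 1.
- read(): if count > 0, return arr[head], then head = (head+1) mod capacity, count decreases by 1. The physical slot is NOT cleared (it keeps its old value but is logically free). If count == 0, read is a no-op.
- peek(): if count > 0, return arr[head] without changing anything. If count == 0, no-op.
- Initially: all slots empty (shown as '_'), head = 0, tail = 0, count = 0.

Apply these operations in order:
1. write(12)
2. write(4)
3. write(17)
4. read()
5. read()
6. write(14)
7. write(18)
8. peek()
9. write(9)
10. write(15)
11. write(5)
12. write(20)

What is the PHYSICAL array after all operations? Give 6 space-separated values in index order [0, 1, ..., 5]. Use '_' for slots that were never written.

After op 1 (write(12)): arr=[12 _ _ _ _ _] head=0 tail=1 count=1
After op 2 (write(4)): arr=[12 4 _ _ _ _] head=0 tail=2 count=2
After op 3 (write(17)): arr=[12 4 17 _ _ _] head=0 tail=3 count=3
After op 4 (read()): arr=[12 4 17 _ _ _] head=1 tail=3 count=2
After op 5 (read()): arr=[12 4 17 _ _ _] head=2 tail=3 count=1
After op 6 (write(14)): arr=[12 4 17 14 _ _] head=2 tail=4 count=2
After op 7 (write(18)): arr=[12 4 17 14 18 _] head=2 tail=5 count=3
After op 8 (peek()): arr=[12 4 17 14 18 _] head=2 tail=5 count=3
After op 9 (write(9)): arr=[12 4 17 14 18 9] head=2 tail=0 count=4
After op 10 (write(15)): arr=[15 4 17 14 18 9] head=2 tail=1 count=5
After op 11 (write(5)): arr=[15 5 17 14 18 9] head=2 tail=2 count=6
After op 12 (write(20)): arr=[15 5 20 14 18 9] head=3 tail=3 count=6

Answer: 15 5 20 14 18 9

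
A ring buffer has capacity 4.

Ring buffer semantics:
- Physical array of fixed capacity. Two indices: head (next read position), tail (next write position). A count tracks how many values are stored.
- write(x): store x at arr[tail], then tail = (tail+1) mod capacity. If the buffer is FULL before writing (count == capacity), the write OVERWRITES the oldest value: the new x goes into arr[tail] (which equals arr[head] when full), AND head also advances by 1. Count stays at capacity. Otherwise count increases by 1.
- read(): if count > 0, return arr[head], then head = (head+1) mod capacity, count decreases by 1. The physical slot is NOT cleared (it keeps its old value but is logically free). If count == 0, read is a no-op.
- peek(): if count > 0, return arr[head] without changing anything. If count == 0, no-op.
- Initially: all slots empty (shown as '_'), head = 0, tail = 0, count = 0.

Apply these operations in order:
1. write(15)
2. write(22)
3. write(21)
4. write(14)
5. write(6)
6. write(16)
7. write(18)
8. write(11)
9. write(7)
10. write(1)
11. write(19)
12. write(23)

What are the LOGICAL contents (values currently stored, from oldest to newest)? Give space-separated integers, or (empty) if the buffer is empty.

After op 1 (write(15)): arr=[15 _ _ _] head=0 tail=1 count=1
After op 2 (write(22)): arr=[15 22 _ _] head=0 tail=2 count=2
After op 3 (write(21)): arr=[15 22 21 _] head=0 tail=3 count=3
After op 4 (write(14)): arr=[15 22 21 14] head=0 tail=0 count=4
After op 5 (write(6)): arr=[6 22 21 14] head=1 tail=1 count=4
After op 6 (write(16)): arr=[6 16 21 14] head=2 tail=2 count=4
After op 7 (write(18)): arr=[6 16 18 14] head=3 tail=3 count=4
After op 8 (write(11)): arr=[6 16 18 11] head=0 tail=0 count=4
After op 9 (write(7)): arr=[7 16 18 11] head=1 tail=1 count=4
After op 10 (write(1)): arr=[7 1 18 11] head=2 tail=2 count=4
After op 11 (write(19)): arr=[7 1 19 11] head=3 tail=3 count=4
After op 12 (write(23)): arr=[7 1 19 23] head=0 tail=0 count=4

Answer: 7 1 19 23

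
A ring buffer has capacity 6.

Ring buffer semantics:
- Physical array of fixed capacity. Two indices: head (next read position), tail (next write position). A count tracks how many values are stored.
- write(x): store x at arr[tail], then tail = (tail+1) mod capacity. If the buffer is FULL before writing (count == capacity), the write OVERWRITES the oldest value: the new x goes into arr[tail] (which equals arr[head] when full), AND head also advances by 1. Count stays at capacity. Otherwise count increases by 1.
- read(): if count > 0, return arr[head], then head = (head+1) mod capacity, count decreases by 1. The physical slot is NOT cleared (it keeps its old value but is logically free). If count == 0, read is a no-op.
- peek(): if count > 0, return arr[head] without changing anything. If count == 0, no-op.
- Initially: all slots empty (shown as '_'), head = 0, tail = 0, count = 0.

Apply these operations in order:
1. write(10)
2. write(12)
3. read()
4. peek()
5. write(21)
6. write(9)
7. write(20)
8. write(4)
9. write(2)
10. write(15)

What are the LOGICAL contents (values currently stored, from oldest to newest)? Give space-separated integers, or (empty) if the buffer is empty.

After op 1 (write(10)): arr=[10 _ _ _ _ _] head=0 tail=1 count=1
After op 2 (write(12)): arr=[10 12 _ _ _ _] head=0 tail=2 count=2
After op 3 (read()): arr=[10 12 _ _ _ _] head=1 tail=2 count=1
After op 4 (peek()): arr=[10 12 _ _ _ _] head=1 tail=2 count=1
After op 5 (write(21)): arr=[10 12 21 _ _ _] head=1 tail=3 count=2
After op 6 (write(9)): arr=[10 12 21 9 _ _] head=1 tail=4 count=3
After op 7 (write(20)): arr=[10 12 21 9 20 _] head=1 tail=5 count=4
After op 8 (write(4)): arr=[10 12 21 9 20 4] head=1 tail=0 count=5
After op 9 (write(2)): arr=[2 12 21 9 20 4] head=1 tail=1 count=6
After op 10 (write(15)): arr=[2 15 21 9 20 4] head=2 tail=2 count=6

Answer: 21 9 20 4 2 15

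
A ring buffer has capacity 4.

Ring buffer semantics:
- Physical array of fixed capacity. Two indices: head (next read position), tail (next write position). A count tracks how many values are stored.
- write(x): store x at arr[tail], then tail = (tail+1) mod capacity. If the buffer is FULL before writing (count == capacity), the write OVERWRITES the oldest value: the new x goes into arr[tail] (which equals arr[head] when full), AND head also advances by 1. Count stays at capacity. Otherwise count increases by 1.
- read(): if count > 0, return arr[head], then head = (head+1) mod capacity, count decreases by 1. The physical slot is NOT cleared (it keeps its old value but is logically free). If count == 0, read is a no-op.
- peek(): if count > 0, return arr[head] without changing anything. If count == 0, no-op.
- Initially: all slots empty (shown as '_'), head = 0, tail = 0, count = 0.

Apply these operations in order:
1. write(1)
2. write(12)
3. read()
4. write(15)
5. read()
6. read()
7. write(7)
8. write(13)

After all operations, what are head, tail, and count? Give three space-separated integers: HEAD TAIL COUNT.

Answer: 3 1 2

Derivation:
After op 1 (write(1)): arr=[1 _ _ _] head=0 tail=1 count=1
After op 2 (write(12)): arr=[1 12 _ _] head=0 tail=2 count=2
After op 3 (read()): arr=[1 12 _ _] head=1 tail=2 count=1
After op 4 (write(15)): arr=[1 12 15 _] head=1 tail=3 count=2
After op 5 (read()): arr=[1 12 15 _] head=2 tail=3 count=1
After op 6 (read()): arr=[1 12 15 _] head=3 tail=3 count=0
After op 7 (write(7)): arr=[1 12 15 7] head=3 tail=0 count=1
After op 8 (write(13)): arr=[13 12 15 7] head=3 tail=1 count=2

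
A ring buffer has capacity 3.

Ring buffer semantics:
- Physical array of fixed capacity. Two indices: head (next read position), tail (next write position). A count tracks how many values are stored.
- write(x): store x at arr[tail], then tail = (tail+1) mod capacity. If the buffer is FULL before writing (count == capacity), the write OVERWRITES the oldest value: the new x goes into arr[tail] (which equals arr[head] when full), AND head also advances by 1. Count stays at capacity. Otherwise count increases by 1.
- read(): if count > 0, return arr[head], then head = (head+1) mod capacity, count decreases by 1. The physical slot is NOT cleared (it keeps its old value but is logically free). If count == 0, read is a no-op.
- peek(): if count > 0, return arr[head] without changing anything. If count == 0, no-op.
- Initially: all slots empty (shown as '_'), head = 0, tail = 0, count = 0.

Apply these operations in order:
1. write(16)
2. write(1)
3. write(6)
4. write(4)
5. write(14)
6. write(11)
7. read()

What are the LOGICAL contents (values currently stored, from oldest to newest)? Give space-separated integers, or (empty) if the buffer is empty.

After op 1 (write(16)): arr=[16 _ _] head=0 tail=1 count=1
After op 2 (write(1)): arr=[16 1 _] head=0 tail=2 count=2
After op 3 (write(6)): arr=[16 1 6] head=0 tail=0 count=3
After op 4 (write(4)): arr=[4 1 6] head=1 tail=1 count=3
After op 5 (write(14)): arr=[4 14 6] head=2 tail=2 count=3
After op 6 (write(11)): arr=[4 14 11] head=0 tail=0 count=3
After op 7 (read()): arr=[4 14 11] head=1 tail=0 count=2

Answer: 14 11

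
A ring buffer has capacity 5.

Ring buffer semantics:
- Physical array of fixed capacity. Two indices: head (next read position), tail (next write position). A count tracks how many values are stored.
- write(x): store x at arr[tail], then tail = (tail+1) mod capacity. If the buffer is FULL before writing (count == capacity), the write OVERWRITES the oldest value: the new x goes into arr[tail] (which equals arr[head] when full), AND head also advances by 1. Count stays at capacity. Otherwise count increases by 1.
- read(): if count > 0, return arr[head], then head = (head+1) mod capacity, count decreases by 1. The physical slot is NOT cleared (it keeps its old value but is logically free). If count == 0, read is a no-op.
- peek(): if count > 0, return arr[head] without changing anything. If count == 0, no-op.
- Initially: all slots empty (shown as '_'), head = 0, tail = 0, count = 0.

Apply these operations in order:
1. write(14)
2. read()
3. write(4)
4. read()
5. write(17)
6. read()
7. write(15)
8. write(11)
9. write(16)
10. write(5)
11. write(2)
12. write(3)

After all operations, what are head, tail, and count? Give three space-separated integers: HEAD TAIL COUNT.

After op 1 (write(14)): arr=[14 _ _ _ _] head=0 tail=1 count=1
After op 2 (read()): arr=[14 _ _ _ _] head=1 tail=1 count=0
After op 3 (write(4)): arr=[14 4 _ _ _] head=1 tail=2 count=1
After op 4 (read()): arr=[14 4 _ _ _] head=2 tail=2 count=0
After op 5 (write(17)): arr=[14 4 17 _ _] head=2 tail=3 count=1
After op 6 (read()): arr=[14 4 17 _ _] head=3 tail=3 count=0
After op 7 (write(15)): arr=[14 4 17 15 _] head=3 tail=4 count=1
After op 8 (write(11)): arr=[14 4 17 15 11] head=3 tail=0 count=2
After op 9 (write(16)): arr=[16 4 17 15 11] head=3 tail=1 count=3
After op 10 (write(5)): arr=[16 5 17 15 11] head=3 tail=2 count=4
After op 11 (write(2)): arr=[16 5 2 15 11] head=3 tail=3 count=5
After op 12 (write(3)): arr=[16 5 2 3 11] head=4 tail=4 count=5

Answer: 4 4 5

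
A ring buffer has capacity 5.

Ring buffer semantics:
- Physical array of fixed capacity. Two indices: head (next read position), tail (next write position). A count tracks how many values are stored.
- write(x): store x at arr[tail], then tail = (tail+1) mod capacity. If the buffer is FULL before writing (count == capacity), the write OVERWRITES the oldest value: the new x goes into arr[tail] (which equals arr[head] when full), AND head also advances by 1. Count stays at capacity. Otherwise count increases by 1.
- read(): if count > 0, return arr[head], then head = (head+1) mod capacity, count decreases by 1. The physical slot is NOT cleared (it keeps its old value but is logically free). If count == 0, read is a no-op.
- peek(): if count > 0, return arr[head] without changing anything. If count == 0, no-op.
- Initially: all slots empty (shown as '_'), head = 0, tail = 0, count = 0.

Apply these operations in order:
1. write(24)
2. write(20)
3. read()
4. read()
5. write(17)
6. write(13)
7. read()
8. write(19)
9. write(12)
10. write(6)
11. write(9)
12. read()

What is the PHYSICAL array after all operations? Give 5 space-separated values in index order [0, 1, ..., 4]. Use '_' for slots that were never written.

Answer: 12 6 9 13 19

Derivation:
After op 1 (write(24)): arr=[24 _ _ _ _] head=0 tail=1 count=1
After op 2 (write(20)): arr=[24 20 _ _ _] head=0 tail=2 count=2
After op 3 (read()): arr=[24 20 _ _ _] head=1 tail=2 count=1
After op 4 (read()): arr=[24 20 _ _ _] head=2 tail=2 count=0
After op 5 (write(17)): arr=[24 20 17 _ _] head=2 tail=3 count=1
After op 6 (write(13)): arr=[24 20 17 13 _] head=2 tail=4 count=2
After op 7 (read()): arr=[24 20 17 13 _] head=3 tail=4 count=1
After op 8 (write(19)): arr=[24 20 17 13 19] head=3 tail=0 count=2
After op 9 (write(12)): arr=[12 20 17 13 19] head=3 tail=1 count=3
After op 10 (write(6)): arr=[12 6 17 13 19] head=3 tail=2 count=4
After op 11 (write(9)): arr=[12 6 9 13 19] head=3 tail=3 count=5
After op 12 (read()): arr=[12 6 9 13 19] head=4 tail=3 count=4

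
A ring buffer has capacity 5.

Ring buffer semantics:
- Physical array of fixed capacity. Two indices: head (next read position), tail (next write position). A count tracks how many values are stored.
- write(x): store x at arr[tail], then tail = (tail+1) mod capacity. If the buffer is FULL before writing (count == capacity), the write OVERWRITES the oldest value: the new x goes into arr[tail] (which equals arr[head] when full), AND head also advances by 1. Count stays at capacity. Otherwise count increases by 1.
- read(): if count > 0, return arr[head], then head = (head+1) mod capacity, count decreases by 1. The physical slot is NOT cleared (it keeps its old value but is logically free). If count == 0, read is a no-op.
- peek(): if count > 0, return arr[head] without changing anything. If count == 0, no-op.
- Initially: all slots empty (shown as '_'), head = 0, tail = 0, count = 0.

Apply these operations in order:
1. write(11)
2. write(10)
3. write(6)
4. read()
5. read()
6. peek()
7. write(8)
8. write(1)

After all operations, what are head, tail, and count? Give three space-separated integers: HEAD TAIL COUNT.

After op 1 (write(11)): arr=[11 _ _ _ _] head=0 tail=1 count=1
After op 2 (write(10)): arr=[11 10 _ _ _] head=0 tail=2 count=2
After op 3 (write(6)): arr=[11 10 6 _ _] head=0 tail=3 count=3
After op 4 (read()): arr=[11 10 6 _ _] head=1 tail=3 count=2
After op 5 (read()): arr=[11 10 6 _ _] head=2 tail=3 count=1
After op 6 (peek()): arr=[11 10 6 _ _] head=2 tail=3 count=1
After op 7 (write(8)): arr=[11 10 6 8 _] head=2 tail=4 count=2
After op 8 (write(1)): arr=[11 10 6 8 1] head=2 tail=0 count=3

Answer: 2 0 3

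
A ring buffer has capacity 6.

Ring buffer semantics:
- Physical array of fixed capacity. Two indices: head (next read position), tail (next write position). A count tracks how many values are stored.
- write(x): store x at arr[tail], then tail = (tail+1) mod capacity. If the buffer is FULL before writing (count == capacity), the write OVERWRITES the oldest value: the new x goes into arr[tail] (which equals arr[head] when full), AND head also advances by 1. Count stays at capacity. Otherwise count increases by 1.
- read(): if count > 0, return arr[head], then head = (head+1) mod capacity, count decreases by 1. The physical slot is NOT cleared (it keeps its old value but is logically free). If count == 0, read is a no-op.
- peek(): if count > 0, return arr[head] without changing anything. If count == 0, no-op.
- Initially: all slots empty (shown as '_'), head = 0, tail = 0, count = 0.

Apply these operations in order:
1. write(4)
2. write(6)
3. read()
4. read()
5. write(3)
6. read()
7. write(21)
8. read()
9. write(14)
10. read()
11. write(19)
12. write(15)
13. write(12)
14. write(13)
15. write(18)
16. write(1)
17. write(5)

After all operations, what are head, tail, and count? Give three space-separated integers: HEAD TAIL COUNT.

After op 1 (write(4)): arr=[4 _ _ _ _ _] head=0 tail=1 count=1
After op 2 (write(6)): arr=[4 6 _ _ _ _] head=0 tail=2 count=2
After op 3 (read()): arr=[4 6 _ _ _ _] head=1 tail=2 count=1
After op 4 (read()): arr=[4 6 _ _ _ _] head=2 tail=2 count=0
After op 5 (write(3)): arr=[4 6 3 _ _ _] head=2 tail=3 count=1
After op 6 (read()): arr=[4 6 3 _ _ _] head=3 tail=3 count=0
After op 7 (write(21)): arr=[4 6 3 21 _ _] head=3 tail=4 count=1
After op 8 (read()): arr=[4 6 3 21 _ _] head=4 tail=4 count=0
After op 9 (write(14)): arr=[4 6 3 21 14 _] head=4 tail=5 count=1
After op 10 (read()): arr=[4 6 3 21 14 _] head=5 tail=5 count=0
After op 11 (write(19)): arr=[4 6 3 21 14 19] head=5 tail=0 count=1
After op 12 (write(15)): arr=[15 6 3 21 14 19] head=5 tail=1 count=2
After op 13 (write(12)): arr=[15 12 3 21 14 19] head=5 tail=2 count=3
After op 14 (write(13)): arr=[15 12 13 21 14 19] head=5 tail=3 count=4
After op 15 (write(18)): arr=[15 12 13 18 14 19] head=5 tail=4 count=5
After op 16 (write(1)): arr=[15 12 13 18 1 19] head=5 tail=5 count=6
After op 17 (write(5)): arr=[15 12 13 18 1 5] head=0 tail=0 count=6

Answer: 0 0 6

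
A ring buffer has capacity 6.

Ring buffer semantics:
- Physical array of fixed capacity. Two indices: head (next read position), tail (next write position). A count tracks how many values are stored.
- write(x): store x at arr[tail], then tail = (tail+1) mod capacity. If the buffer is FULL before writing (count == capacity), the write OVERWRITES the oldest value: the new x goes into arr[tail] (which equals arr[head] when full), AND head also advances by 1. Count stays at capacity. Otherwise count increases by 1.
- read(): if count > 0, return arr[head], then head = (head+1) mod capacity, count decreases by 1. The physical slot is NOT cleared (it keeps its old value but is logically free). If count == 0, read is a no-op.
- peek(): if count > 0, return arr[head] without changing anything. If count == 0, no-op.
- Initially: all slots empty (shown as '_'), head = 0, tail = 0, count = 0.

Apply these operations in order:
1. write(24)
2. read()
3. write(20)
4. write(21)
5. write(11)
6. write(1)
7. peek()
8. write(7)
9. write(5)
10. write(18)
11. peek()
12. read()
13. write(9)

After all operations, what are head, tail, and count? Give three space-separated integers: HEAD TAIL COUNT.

Answer: 3 3 6

Derivation:
After op 1 (write(24)): arr=[24 _ _ _ _ _] head=0 tail=1 count=1
After op 2 (read()): arr=[24 _ _ _ _ _] head=1 tail=1 count=0
After op 3 (write(20)): arr=[24 20 _ _ _ _] head=1 tail=2 count=1
After op 4 (write(21)): arr=[24 20 21 _ _ _] head=1 tail=3 count=2
After op 5 (write(11)): arr=[24 20 21 11 _ _] head=1 tail=4 count=3
After op 6 (write(1)): arr=[24 20 21 11 1 _] head=1 tail=5 count=4
After op 7 (peek()): arr=[24 20 21 11 1 _] head=1 tail=5 count=4
After op 8 (write(7)): arr=[24 20 21 11 1 7] head=1 tail=0 count=5
After op 9 (write(5)): arr=[5 20 21 11 1 7] head=1 tail=1 count=6
After op 10 (write(18)): arr=[5 18 21 11 1 7] head=2 tail=2 count=6
After op 11 (peek()): arr=[5 18 21 11 1 7] head=2 tail=2 count=6
After op 12 (read()): arr=[5 18 21 11 1 7] head=3 tail=2 count=5
After op 13 (write(9)): arr=[5 18 9 11 1 7] head=3 tail=3 count=6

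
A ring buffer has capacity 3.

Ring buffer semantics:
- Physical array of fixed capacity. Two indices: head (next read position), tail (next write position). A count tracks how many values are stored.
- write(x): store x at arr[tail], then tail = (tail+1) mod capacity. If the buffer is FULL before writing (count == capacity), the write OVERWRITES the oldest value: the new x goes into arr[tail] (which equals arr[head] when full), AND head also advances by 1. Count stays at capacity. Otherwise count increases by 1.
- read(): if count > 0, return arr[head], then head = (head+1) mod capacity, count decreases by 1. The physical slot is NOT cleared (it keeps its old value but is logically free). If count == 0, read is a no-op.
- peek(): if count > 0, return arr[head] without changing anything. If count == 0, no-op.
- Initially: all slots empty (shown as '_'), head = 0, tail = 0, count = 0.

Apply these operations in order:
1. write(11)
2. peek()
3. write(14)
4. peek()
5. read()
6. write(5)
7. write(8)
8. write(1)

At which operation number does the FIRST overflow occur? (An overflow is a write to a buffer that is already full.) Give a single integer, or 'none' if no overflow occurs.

Answer: 8

Derivation:
After op 1 (write(11)): arr=[11 _ _] head=0 tail=1 count=1
After op 2 (peek()): arr=[11 _ _] head=0 tail=1 count=1
After op 3 (write(14)): arr=[11 14 _] head=0 tail=2 count=2
After op 4 (peek()): arr=[11 14 _] head=0 tail=2 count=2
After op 5 (read()): arr=[11 14 _] head=1 tail=2 count=1
After op 6 (write(5)): arr=[11 14 5] head=1 tail=0 count=2
After op 7 (write(8)): arr=[8 14 5] head=1 tail=1 count=3
After op 8 (write(1)): arr=[8 1 5] head=2 tail=2 count=3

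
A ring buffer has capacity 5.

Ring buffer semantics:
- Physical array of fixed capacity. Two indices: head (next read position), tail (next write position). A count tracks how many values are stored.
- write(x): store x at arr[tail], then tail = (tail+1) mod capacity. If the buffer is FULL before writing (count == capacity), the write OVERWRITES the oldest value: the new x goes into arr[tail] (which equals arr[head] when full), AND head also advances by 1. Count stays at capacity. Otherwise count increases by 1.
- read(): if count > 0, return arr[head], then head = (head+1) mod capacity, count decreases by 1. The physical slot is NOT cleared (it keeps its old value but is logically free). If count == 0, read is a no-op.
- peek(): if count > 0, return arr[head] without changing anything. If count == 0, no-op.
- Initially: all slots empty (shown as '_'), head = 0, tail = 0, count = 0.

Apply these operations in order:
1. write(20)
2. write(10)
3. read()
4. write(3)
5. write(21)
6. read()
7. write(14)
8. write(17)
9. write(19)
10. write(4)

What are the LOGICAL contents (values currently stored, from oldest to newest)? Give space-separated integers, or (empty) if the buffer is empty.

After op 1 (write(20)): arr=[20 _ _ _ _] head=0 tail=1 count=1
After op 2 (write(10)): arr=[20 10 _ _ _] head=0 tail=2 count=2
After op 3 (read()): arr=[20 10 _ _ _] head=1 tail=2 count=1
After op 4 (write(3)): arr=[20 10 3 _ _] head=1 tail=3 count=2
After op 5 (write(21)): arr=[20 10 3 21 _] head=1 tail=4 count=3
After op 6 (read()): arr=[20 10 3 21 _] head=2 tail=4 count=2
After op 7 (write(14)): arr=[20 10 3 21 14] head=2 tail=0 count=3
After op 8 (write(17)): arr=[17 10 3 21 14] head=2 tail=1 count=4
After op 9 (write(19)): arr=[17 19 3 21 14] head=2 tail=2 count=5
After op 10 (write(4)): arr=[17 19 4 21 14] head=3 tail=3 count=5

Answer: 21 14 17 19 4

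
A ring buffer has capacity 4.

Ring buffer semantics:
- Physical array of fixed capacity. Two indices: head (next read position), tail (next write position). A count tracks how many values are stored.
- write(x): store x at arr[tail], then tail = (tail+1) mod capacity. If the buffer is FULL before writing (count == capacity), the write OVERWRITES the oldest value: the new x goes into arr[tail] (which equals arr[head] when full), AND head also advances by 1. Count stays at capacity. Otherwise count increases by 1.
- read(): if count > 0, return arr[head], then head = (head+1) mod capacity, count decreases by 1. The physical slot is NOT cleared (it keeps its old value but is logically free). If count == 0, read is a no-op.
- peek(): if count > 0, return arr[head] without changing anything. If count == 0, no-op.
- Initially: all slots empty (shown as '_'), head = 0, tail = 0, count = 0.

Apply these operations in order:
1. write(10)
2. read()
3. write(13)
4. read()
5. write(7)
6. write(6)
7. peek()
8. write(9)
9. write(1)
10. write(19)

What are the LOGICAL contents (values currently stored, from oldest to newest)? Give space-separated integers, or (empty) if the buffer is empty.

After op 1 (write(10)): arr=[10 _ _ _] head=0 tail=1 count=1
After op 2 (read()): arr=[10 _ _ _] head=1 tail=1 count=0
After op 3 (write(13)): arr=[10 13 _ _] head=1 tail=2 count=1
After op 4 (read()): arr=[10 13 _ _] head=2 tail=2 count=0
After op 5 (write(7)): arr=[10 13 7 _] head=2 tail=3 count=1
After op 6 (write(6)): arr=[10 13 7 6] head=2 tail=0 count=2
After op 7 (peek()): arr=[10 13 7 6] head=2 tail=0 count=2
After op 8 (write(9)): arr=[9 13 7 6] head=2 tail=1 count=3
After op 9 (write(1)): arr=[9 1 7 6] head=2 tail=2 count=4
After op 10 (write(19)): arr=[9 1 19 6] head=3 tail=3 count=4

Answer: 6 9 1 19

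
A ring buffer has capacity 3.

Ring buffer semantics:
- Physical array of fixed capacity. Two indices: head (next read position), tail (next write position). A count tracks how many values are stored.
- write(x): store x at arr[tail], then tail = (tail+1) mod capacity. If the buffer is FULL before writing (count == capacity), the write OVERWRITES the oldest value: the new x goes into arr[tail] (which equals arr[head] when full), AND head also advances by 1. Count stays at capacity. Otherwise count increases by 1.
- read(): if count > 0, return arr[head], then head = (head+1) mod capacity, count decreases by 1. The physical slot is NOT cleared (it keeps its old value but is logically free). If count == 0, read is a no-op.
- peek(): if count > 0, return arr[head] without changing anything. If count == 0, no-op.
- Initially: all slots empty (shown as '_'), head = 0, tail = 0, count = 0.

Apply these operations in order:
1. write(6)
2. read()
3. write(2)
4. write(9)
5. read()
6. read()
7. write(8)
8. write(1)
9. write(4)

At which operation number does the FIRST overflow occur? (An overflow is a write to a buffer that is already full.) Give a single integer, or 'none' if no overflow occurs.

Answer: none

Derivation:
After op 1 (write(6)): arr=[6 _ _] head=0 tail=1 count=1
After op 2 (read()): arr=[6 _ _] head=1 tail=1 count=0
After op 3 (write(2)): arr=[6 2 _] head=1 tail=2 count=1
After op 4 (write(9)): arr=[6 2 9] head=1 tail=0 count=2
After op 5 (read()): arr=[6 2 9] head=2 tail=0 count=1
After op 6 (read()): arr=[6 2 9] head=0 tail=0 count=0
After op 7 (write(8)): arr=[8 2 9] head=0 tail=1 count=1
After op 8 (write(1)): arr=[8 1 9] head=0 tail=2 count=2
After op 9 (write(4)): arr=[8 1 4] head=0 tail=0 count=3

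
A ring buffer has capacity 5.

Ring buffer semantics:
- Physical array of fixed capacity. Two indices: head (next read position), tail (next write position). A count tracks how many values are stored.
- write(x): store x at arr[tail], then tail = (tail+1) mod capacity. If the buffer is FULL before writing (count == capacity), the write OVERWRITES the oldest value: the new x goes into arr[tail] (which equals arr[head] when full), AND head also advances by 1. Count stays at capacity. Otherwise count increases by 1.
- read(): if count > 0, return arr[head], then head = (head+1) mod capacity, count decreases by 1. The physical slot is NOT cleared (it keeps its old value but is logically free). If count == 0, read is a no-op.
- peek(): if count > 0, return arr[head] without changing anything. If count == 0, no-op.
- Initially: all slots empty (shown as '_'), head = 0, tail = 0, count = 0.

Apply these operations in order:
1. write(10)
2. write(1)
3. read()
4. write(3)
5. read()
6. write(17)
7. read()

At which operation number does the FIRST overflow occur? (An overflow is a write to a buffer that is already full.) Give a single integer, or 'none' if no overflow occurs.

Answer: none

Derivation:
After op 1 (write(10)): arr=[10 _ _ _ _] head=0 tail=1 count=1
After op 2 (write(1)): arr=[10 1 _ _ _] head=0 tail=2 count=2
After op 3 (read()): arr=[10 1 _ _ _] head=1 tail=2 count=1
After op 4 (write(3)): arr=[10 1 3 _ _] head=1 tail=3 count=2
After op 5 (read()): arr=[10 1 3 _ _] head=2 tail=3 count=1
After op 6 (write(17)): arr=[10 1 3 17 _] head=2 tail=4 count=2
After op 7 (read()): arr=[10 1 3 17 _] head=3 tail=4 count=1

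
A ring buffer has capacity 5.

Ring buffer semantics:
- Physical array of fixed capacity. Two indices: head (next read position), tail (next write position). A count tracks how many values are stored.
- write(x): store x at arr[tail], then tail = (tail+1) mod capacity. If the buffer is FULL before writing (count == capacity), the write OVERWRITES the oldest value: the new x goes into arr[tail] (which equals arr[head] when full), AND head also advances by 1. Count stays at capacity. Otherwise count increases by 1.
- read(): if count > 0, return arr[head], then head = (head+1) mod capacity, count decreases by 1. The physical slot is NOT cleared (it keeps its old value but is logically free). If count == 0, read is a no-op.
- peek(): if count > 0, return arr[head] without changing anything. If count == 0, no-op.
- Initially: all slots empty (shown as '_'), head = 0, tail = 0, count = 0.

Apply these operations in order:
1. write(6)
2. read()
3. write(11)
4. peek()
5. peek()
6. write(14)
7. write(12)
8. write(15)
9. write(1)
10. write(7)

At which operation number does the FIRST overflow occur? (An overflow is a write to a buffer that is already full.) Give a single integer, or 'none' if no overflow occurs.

Answer: 10

Derivation:
After op 1 (write(6)): arr=[6 _ _ _ _] head=0 tail=1 count=1
After op 2 (read()): arr=[6 _ _ _ _] head=1 tail=1 count=0
After op 3 (write(11)): arr=[6 11 _ _ _] head=1 tail=2 count=1
After op 4 (peek()): arr=[6 11 _ _ _] head=1 tail=2 count=1
After op 5 (peek()): arr=[6 11 _ _ _] head=1 tail=2 count=1
After op 6 (write(14)): arr=[6 11 14 _ _] head=1 tail=3 count=2
After op 7 (write(12)): arr=[6 11 14 12 _] head=1 tail=4 count=3
After op 8 (write(15)): arr=[6 11 14 12 15] head=1 tail=0 count=4
After op 9 (write(1)): arr=[1 11 14 12 15] head=1 tail=1 count=5
After op 10 (write(7)): arr=[1 7 14 12 15] head=2 tail=2 count=5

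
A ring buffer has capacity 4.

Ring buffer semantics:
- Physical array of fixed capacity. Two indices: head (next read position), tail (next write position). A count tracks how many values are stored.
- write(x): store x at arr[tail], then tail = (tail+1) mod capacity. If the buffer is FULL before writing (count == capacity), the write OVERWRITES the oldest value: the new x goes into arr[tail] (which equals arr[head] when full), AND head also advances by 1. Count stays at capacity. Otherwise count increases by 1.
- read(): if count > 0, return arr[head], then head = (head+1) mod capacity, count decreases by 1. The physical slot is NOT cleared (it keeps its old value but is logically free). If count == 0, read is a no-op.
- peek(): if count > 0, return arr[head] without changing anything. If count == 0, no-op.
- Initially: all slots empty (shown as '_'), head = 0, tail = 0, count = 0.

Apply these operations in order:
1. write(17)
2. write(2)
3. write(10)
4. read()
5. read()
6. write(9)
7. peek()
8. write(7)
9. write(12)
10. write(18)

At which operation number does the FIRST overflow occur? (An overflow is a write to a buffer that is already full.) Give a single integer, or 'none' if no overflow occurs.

Answer: 10

Derivation:
After op 1 (write(17)): arr=[17 _ _ _] head=0 tail=1 count=1
After op 2 (write(2)): arr=[17 2 _ _] head=0 tail=2 count=2
After op 3 (write(10)): arr=[17 2 10 _] head=0 tail=3 count=3
After op 4 (read()): arr=[17 2 10 _] head=1 tail=3 count=2
After op 5 (read()): arr=[17 2 10 _] head=2 tail=3 count=1
After op 6 (write(9)): arr=[17 2 10 9] head=2 tail=0 count=2
After op 7 (peek()): arr=[17 2 10 9] head=2 tail=0 count=2
After op 8 (write(7)): arr=[7 2 10 9] head=2 tail=1 count=3
After op 9 (write(12)): arr=[7 12 10 9] head=2 tail=2 count=4
After op 10 (write(18)): arr=[7 12 18 9] head=3 tail=3 count=4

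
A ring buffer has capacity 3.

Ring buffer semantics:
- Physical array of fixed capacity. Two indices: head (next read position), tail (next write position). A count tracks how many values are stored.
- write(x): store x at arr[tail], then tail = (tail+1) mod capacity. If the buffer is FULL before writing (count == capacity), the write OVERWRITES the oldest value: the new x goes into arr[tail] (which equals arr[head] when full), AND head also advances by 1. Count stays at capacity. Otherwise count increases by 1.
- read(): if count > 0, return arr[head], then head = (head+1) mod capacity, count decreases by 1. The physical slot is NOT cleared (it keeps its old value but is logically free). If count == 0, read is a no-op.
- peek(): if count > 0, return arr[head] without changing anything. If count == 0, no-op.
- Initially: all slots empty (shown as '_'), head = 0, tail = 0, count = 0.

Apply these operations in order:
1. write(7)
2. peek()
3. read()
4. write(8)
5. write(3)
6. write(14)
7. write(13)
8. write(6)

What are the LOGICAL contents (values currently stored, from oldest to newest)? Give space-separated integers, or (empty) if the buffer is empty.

After op 1 (write(7)): arr=[7 _ _] head=0 tail=1 count=1
After op 2 (peek()): arr=[7 _ _] head=0 tail=1 count=1
After op 3 (read()): arr=[7 _ _] head=1 tail=1 count=0
After op 4 (write(8)): arr=[7 8 _] head=1 tail=2 count=1
After op 5 (write(3)): arr=[7 8 3] head=1 tail=0 count=2
After op 6 (write(14)): arr=[14 8 3] head=1 tail=1 count=3
After op 7 (write(13)): arr=[14 13 3] head=2 tail=2 count=3
After op 8 (write(6)): arr=[14 13 6] head=0 tail=0 count=3

Answer: 14 13 6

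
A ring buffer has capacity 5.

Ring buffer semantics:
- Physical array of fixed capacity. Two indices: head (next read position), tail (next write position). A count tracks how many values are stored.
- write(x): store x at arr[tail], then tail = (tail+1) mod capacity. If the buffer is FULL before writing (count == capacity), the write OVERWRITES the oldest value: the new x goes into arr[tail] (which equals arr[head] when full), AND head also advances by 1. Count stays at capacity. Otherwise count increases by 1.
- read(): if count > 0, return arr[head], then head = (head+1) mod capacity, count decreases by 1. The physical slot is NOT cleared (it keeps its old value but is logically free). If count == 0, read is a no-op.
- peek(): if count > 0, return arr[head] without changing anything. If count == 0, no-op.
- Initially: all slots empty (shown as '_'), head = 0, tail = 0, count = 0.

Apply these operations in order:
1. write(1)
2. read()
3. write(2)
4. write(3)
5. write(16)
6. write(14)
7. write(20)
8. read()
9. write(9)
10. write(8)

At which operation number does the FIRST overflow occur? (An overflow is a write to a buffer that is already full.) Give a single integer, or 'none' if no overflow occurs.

Answer: 10

Derivation:
After op 1 (write(1)): arr=[1 _ _ _ _] head=0 tail=1 count=1
After op 2 (read()): arr=[1 _ _ _ _] head=1 tail=1 count=0
After op 3 (write(2)): arr=[1 2 _ _ _] head=1 tail=2 count=1
After op 4 (write(3)): arr=[1 2 3 _ _] head=1 tail=3 count=2
After op 5 (write(16)): arr=[1 2 3 16 _] head=1 tail=4 count=3
After op 6 (write(14)): arr=[1 2 3 16 14] head=1 tail=0 count=4
After op 7 (write(20)): arr=[20 2 3 16 14] head=1 tail=1 count=5
After op 8 (read()): arr=[20 2 3 16 14] head=2 tail=1 count=4
After op 9 (write(9)): arr=[20 9 3 16 14] head=2 tail=2 count=5
After op 10 (write(8)): arr=[20 9 8 16 14] head=3 tail=3 count=5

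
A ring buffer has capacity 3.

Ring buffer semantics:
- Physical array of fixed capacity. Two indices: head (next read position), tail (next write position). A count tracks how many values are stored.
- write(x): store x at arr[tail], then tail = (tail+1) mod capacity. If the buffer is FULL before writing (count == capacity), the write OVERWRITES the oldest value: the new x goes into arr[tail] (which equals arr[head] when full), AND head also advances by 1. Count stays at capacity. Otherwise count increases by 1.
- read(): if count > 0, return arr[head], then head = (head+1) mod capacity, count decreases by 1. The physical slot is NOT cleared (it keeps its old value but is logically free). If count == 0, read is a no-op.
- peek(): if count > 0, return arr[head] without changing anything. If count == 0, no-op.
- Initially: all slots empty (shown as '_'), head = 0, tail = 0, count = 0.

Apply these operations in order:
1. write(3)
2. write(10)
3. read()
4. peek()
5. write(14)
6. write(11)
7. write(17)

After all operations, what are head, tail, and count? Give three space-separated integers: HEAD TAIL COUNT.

Answer: 2 2 3

Derivation:
After op 1 (write(3)): arr=[3 _ _] head=0 tail=1 count=1
After op 2 (write(10)): arr=[3 10 _] head=0 tail=2 count=2
After op 3 (read()): arr=[3 10 _] head=1 tail=2 count=1
After op 4 (peek()): arr=[3 10 _] head=1 tail=2 count=1
After op 5 (write(14)): arr=[3 10 14] head=1 tail=0 count=2
After op 6 (write(11)): arr=[11 10 14] head=1 tail=1 count=3
After op 7 (write(17)): arr=[11 17 14] head=2 tail=2 count=3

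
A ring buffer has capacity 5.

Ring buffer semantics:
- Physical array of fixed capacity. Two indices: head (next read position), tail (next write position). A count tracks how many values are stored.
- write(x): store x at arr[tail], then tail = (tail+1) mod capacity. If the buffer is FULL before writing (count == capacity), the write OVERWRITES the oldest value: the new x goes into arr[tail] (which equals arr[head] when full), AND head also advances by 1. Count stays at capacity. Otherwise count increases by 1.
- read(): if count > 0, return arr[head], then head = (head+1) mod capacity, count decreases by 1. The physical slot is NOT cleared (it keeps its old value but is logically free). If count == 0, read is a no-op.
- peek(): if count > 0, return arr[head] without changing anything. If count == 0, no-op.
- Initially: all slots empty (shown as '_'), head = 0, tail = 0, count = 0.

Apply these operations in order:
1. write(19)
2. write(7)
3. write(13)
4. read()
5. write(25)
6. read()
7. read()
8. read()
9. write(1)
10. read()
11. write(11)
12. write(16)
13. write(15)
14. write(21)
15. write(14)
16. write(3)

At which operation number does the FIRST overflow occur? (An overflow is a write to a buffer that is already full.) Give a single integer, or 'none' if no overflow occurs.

Answer: 16

Derivation:
After op 1 (write(19)): arr=[19 _ _ _ _] head=0 tail=1 count=1
After op 2 (write(7)): arr=[19 7 _ _ _] head=0 tail=2 count=2
After op 3 (write(13)): arr=[19 7 13 _ _] head=0 tail=3 count=3
After op 4 (read()): arr=[19 7 13 _ _] head=1 tail=3 count=2
After op 5 (write(25)): arr=[19 7 13 25 _] head=1 tail=4 count=3
After op 6 (read()): arr=[19 7 13 25 _] head=2 tail=4 count=2
After op 7 (read()): arr=[19 7 13 25 _] head=3 tail=4 count=1
After op 8 (read()): arr=[19 7 13 25 _] head=4 tail=4 count=0
After op 9 (write(1)): arr=[19 7 13 25 1] head=4 tail=0 count=1
After op 10 (read()): arr=[19 7 13 25 1] head=0 tail=0 count=0
After op 11 (write(11)): arr=[11 7 13 25 1] head=0 tail=1 count=1
After op 12 (write(16)): arr=[11 16 13 25 1] head=0 tail=2 count=2
After op 13 (write(15)): arr=[11 16 15 25 1] head=0 tail=3 count=3
After op 14 (write(21)): arr=[11 16 15 21 1] head=0 tail=4 count=4
After op 15 (write(14)): arr=[11 16 15 21 14] head=0 tail=0 count=5
After op 16 (write(3)): arr=[3 16 15 21 14] head=1 tail=1 count=5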